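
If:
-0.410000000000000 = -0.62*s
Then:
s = 0.66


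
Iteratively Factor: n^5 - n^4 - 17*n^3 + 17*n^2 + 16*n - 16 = (n - 1)*(n^4 - 17*n^2 + 16) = (n - 1)^2*(n^3 + n^2 - 16*n - 16) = (n - 4)*(n - 1)^2*(n^2 + 5*n + 4) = (n - 4)*(n - 1)^2*(n + 4)*(n + 1)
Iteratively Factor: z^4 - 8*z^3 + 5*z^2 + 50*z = (z + 2)*(z^3 - 10*z^2 + 25*z) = (z - 5)*(z + 2)*(z^2 - 5*z) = z*(z - 5)*(z + 2)*(z - 5)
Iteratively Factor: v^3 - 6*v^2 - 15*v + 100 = (v + 4)*(v^2 - 10*v + 25) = (v - 5)*(v + 4)*(v - 5)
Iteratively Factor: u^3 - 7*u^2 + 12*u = (u - 3)*(u^2 - 4*u) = u*(u - 3)*(u - 4)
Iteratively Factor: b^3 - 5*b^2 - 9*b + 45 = (b + 3)*(b^2 - 8*b + 15) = (b - 5)*(b + 3)*(b - 3)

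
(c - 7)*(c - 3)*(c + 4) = c^3 - 6*c^2 - 19*c + 84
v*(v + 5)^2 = v^3 + 10*v^2 + 25*v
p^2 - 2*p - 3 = (p - 3)*(p + 1)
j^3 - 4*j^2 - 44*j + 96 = (j - 8)*(j - 2)*(j + 6)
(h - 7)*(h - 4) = h^2 - 11*h + 28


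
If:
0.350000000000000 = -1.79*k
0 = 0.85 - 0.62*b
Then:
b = 1.37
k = -0.20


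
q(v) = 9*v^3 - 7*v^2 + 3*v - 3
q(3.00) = 186.00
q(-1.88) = -93.18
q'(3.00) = 204.00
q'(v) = 27*v^2 - 14*v + 3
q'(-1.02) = 45.37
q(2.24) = 69.75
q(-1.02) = -22.89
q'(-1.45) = 80.07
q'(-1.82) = 117.91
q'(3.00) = 204.00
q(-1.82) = -85.90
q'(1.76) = 62.00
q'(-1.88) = 124.75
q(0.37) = -2.39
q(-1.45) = -49.51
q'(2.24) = 107.12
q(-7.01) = -3468.26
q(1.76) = 29.66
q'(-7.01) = 1427.92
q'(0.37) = 1.52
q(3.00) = 186.00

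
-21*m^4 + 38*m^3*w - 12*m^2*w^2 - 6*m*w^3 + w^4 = (-7*m + w)*(-m + w)^2*(3*m + w)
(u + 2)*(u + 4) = u^2 + 6*u + 8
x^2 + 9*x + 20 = (x + 4)*(x + 5)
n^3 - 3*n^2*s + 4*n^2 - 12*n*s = n*(n + 4)*(n - 3*s)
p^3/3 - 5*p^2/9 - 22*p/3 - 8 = (p/3 + 1)*(p - 6)*(p + 4/3)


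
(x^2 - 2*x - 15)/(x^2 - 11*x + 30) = (x + 3)/(x - 6)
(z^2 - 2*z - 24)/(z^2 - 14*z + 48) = (z + 4)/(z - 8)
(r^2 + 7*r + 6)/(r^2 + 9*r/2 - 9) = 2*(r + 1)/(2*r - 3)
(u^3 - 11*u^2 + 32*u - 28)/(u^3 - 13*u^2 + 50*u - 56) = (u - 2)/(u - 4)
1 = 1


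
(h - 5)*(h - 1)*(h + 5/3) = h^3 - 13*h^2/3 - 5*h + 25/3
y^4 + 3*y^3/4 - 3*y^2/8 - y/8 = y*(y - 1/2)*(y + 1/4)*(y + 1)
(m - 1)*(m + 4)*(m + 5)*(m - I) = m^4 + 8*m^3 - I*m^3 + 11*m^2 - 8*I*m^2 - 20*m - 11*I*m + 20*I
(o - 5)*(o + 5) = o^2 - 25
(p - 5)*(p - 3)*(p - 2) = p^3 - 10*p^2 + 31*p - 30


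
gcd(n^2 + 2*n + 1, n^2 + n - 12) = 1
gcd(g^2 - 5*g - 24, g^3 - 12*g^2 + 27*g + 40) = g - 8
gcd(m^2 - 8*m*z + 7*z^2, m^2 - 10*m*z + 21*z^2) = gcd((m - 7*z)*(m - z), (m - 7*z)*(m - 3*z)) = -m + 7*z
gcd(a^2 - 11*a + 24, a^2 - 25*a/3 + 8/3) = a - 8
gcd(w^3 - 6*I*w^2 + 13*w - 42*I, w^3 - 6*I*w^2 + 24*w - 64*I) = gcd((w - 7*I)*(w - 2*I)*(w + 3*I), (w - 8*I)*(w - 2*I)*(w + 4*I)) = w - 2*I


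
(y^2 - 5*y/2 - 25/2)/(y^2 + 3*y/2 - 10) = (2*y^2 - 5*y - 25)/(2*y^2 + 3*y - 20)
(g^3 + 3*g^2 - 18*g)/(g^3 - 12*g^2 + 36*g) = (g^2 + 3*g - 18)/(g^2 - 12*g + 36)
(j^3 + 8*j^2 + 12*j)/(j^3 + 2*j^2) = (j + 6)/j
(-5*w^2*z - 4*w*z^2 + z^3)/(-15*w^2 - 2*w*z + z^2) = z*(w + z)/(3*w + z)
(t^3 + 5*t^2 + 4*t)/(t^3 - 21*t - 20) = t/(t - 5)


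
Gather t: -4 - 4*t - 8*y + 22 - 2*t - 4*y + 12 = -6*t - 12*y + 30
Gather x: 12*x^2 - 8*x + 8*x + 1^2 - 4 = 12*x^2 - 3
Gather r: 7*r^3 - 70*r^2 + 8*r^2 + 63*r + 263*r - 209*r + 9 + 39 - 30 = 7*r^3 - 62*r^2 + 117*r + 18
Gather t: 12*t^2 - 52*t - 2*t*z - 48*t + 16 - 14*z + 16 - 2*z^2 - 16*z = 12*t^2 + t*(-2*z - 100) - 2*z^2 - 30*z + 32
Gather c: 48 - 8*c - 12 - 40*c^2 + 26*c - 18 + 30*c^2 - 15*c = -10*c^2 + 3*c + 18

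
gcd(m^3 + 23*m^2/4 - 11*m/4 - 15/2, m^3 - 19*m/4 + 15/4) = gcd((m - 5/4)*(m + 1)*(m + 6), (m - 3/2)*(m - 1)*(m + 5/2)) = 1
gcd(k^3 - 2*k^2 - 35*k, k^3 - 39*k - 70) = k^2 - 2*k - 35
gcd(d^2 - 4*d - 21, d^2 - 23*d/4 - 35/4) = d - 7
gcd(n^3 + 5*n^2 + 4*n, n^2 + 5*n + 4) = n^2 + 5*n + 4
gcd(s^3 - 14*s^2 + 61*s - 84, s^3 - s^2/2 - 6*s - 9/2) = s - 3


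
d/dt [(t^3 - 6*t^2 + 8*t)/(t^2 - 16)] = (t^2 + 8*t - 8)/(t^2 + 8*t + 16)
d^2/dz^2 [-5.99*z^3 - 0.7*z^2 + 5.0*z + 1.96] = -35.94*z - 1.4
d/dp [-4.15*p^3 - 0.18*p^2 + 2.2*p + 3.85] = -12.45*p^2 - 0.36*p + 2.2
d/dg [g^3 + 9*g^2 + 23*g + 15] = 3*g^2 + 18*g + 23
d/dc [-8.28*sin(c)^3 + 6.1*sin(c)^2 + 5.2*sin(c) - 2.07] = (-24.84*sin(c)^2 + 12.2*sin(c) + 5.2)*cos(c)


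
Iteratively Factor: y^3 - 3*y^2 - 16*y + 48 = (y - 4)*(y^2 + y - 12) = (y - 4)*(y - 3)*(y + 4)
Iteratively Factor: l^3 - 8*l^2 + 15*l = (l - 3)*(l^2 - 5*l) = (l - 5)*(l - 3)*(l)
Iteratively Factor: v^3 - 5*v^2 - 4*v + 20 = (v - 2)*(v^2 - 3*v - 10) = (v - 2)*(v + 2)*(v - 5)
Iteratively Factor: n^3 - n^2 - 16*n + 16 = (n - 4)*(n^2 + 3*n - 4) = (n - 4)*(n + 4)*(n - 1)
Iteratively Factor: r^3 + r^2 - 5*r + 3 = (r + 3)*(r^2 - 2*r + 1) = (r - 1)*(r + 3)*(r - 1)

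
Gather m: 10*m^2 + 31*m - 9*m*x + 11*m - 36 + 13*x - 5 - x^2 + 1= 10*m^2 + m*(42 - 9*x) - x^2 + 13*x - 40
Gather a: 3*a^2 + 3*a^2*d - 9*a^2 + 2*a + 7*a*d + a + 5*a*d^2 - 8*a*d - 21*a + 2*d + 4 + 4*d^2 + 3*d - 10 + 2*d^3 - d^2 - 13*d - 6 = a^2*(3*d - 6) + a*(5*d^2 - d - 18) + 2*d^3 + 3*d^2 - 8*d - 12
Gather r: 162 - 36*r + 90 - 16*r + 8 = 260 - 52*r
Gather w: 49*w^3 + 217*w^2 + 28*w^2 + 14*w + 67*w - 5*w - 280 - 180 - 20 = 49*w^3 + 245*w^2 + 76*w - 480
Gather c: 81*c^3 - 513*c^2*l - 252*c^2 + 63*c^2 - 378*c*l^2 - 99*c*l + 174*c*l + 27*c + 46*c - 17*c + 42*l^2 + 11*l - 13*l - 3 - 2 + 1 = 81*c^3 + c^2*(-513*l - 189) + c*(-378*l^2 + 75*l + 56) + 42*l^2 - 2*l - 4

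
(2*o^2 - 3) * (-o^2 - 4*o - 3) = -2*o^4 - 8*o^3 - 3*o^2 + 12*o + 9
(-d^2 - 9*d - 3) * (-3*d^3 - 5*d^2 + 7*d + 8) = 3*d^5 + 32*d^4 + 47*d^3 - 56*d^2 - 93*d - 24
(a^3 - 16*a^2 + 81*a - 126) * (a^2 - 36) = a^5 - 16*a^4 + 45*a^3 + 450*a^2 - 2916*a + 4536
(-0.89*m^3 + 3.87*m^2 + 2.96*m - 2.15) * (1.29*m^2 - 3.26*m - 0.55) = -1.1481*m^5 + 7.8937*m^4 - 8.3083*m^3 - 14.5516*m^2 + 5.381*m + 1.1825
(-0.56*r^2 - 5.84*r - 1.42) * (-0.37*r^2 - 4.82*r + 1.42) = 0.2072*r^4 + 4.86*r^3 + 27.879*r^2 - 1.4484*r - 2.0164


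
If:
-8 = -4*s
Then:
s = 2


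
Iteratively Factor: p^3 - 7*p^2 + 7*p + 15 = (p + 1)*(p^2 - 8*p + 15) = (p - 3)*(p + 1)*(p - 5)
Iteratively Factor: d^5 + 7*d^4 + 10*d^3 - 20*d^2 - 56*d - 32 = (d + 1)*(d^4 + 6*d^3 + 4*d^2 - 24*d - 32) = (d + 1)*(d + 2)*(d^3 + 4*d^2 - 4*d - 16) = (d + 1)*(d + 2)^2*(d^2 + 2*d - 8) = (d - 2)*(d + 1)*(d + 2)^2*(d + 4)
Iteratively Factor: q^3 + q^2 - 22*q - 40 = (q + 4)*(q^2 - 3*q - 10) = (q + 2)*(q + 4)*(q - 5)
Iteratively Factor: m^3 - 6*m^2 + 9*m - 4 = (m - 1)*(m^2 - 5*m + 4) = (m - 1)^2*(m - 4)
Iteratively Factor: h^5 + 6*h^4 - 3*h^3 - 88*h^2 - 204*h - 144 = (h + 2)*(h^4 + 4*h^3 - 11*h^2 - 66*h - 72) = (h - 4)*(h + 2)*(h^3 + 8*h^2 + 21*h + 18) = (h - 4)*(h + 2)*(h + 3)*(h^2 + 5*h + 6) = (h - 4)*(h + 2)*(h + 3)^2*(h + 2)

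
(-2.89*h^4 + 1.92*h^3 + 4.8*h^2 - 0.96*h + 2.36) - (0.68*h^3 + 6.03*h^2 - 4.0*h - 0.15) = -2.89*h^4 + 1.24*h^3 - 1.23*h^2 + 3.04*h + 2.51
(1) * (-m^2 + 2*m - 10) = -m^2 + 2*m - 10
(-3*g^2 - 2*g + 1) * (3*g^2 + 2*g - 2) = -9*g^4 - 12*g^3 + 5*g^2 + 6*g - 2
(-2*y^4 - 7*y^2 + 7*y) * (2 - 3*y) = 6*y^5 - 4*y^4 + 21*y^3 - 35*y^2 + 14*y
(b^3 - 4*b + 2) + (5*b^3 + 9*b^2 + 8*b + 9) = 6*b^3 + 9*b^2 + 4*b + 11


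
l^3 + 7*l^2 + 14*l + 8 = (l + 1)*(l + 2)*(l + 4)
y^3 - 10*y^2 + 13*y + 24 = (y - 8)*(y - 3)*(y + 1)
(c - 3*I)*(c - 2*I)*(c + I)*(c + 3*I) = c^4 - I*c^3 + 11*c^2 - 9*I*c + 18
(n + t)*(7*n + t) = 7*n^2 + 8*n*t + t^2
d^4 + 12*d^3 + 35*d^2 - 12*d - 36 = (d - 1)*(d + 1)*(d + 6)^2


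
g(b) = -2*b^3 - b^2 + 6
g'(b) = -6*b^2 - 2*b = 2*b*(-3*b - 1)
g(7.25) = -808.72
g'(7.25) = -329.88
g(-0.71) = 6.21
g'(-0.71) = -1.60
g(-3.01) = 51.48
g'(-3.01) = -48.34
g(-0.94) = 6.78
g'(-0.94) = -3.42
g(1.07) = 2.41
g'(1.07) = -9.01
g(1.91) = -11.58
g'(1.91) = -25.71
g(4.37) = -180.00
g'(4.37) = -123.32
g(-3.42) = 74.31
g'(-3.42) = -63.34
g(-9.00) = 1383.00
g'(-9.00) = -468.00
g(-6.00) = 402.00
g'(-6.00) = -204.00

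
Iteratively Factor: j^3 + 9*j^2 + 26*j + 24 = (j + 4)*(j^2 + 5*j + 6) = (j + 2)*(j + 4)*(j + 3)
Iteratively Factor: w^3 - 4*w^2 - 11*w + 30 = (w + 3)*(w^2 - 7*w + 10) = (w - 2)*(w + 3)*(w - 5)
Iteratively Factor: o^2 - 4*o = (o - 4)*(o)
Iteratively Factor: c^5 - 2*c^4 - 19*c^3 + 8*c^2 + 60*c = (c + 2)*(c^4 - 4*c^3 - 11*c^2 + 30*c) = c*(c + 2)*(c^3 - 4*c^2 - 11*c + 30) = c*(c - 2)*(c + 2)*(c^2 - 2*c - 15) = c*(c - 5)*(c - 2)*(c + 2)*(c + 3)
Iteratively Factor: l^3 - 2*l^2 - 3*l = (l)*(l^2 - 2*l - 3) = l*(l + 1)*(l - 3)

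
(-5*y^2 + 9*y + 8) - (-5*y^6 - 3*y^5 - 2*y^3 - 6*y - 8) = 5*y^6 + 3*y^5 + 2*y^3 - 5*y^2 + 15*y + 16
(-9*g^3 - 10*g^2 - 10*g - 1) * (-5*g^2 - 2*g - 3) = 45*g^5 + 68*g^4 + 97*g^3 + 55*g^2 + 32*g + 3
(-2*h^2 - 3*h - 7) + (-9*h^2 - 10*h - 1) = -11*h^2 - 13*h - 8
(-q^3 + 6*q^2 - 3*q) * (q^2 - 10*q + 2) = -q^5 + 16*q^4 - 65*q^3 + 42*q^2 - 6*q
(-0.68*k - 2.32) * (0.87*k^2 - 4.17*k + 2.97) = -0.5916*k^3 + 0.817200000000001*k^2 + 7.6548*k - 6.8904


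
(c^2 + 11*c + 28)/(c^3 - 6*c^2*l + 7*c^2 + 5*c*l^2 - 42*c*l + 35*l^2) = (c + 4)/(c^2 - 6*c*l + 5*l^2)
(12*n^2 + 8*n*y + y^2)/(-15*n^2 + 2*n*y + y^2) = (12*n^2 + 8*n*y + y^2)/(-15*n^2 + 2*n*y + y^2)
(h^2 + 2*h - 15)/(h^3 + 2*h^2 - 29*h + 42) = (h + 5)/(h^2 + 5*h - 14)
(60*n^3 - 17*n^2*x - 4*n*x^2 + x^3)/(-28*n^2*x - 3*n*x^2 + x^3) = (15*n^2 - 8*n*x + x^2)/(x*(-7*n + x))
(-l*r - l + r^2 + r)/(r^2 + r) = (-l + r)/r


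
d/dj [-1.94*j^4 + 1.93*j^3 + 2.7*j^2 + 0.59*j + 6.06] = -7.76*j^3 + 5.79*j^2 + 5.4*j + 0.59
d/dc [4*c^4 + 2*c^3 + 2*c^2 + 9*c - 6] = 16*c^3 + 6*c^2 + 4*c + 9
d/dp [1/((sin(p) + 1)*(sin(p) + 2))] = -(2*sin(p) + 3)*cos(p)/((sin(p) + 1)^2*(sin(p) + 2)^2)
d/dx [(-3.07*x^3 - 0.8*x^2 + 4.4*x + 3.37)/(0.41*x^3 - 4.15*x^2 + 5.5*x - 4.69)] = (13.0685*x^4 - 37.378*x^3 + 52.9098*x^2 + 35.475*x - 39.171)/(0.1681*x^6 - 3.403*x^5 + 21.7325*x^4 - 49.4958*x^3 + 69.177*x^2 - 51.59*x + 21.9961)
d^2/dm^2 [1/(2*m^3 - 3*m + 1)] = 6*(-2*m*(2*m^3 - 3*m + 1) + 3*(2*m^2 - 1)^2)/(2*m^3 - 3*m + 1)^3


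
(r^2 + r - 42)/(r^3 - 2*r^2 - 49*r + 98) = (r - 6)/(r^2 - 9*r + 14)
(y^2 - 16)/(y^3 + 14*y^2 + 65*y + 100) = (y - 4)/(y^2 + 10*y + 25)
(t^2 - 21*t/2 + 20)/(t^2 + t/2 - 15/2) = (t - 8)/(t + 3)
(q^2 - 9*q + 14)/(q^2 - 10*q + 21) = (q - 2)/(q - 3)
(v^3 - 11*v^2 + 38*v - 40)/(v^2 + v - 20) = (v^2 - 7*v + 10)/(v + 5)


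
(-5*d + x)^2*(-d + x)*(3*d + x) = -75*d^4 + 80*d^3*x + 2*d^2*x^2 - 8*d*x^3 + x^4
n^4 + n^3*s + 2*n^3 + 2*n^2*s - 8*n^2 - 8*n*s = n*(n - 2)*(n + 4)*(n + s)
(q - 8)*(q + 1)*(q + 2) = q^3 - 5*q^2 - 22*q - 16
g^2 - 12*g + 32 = (g - 8)*(g - 4)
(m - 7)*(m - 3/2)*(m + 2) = m^3 - 13*m^2/2 - 13*m/2 + 21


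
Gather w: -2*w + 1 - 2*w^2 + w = -2*w^2 - w + 1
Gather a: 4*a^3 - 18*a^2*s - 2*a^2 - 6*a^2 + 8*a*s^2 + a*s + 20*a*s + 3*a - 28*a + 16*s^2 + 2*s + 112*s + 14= 4*a^3 + a^2*(-18*s - 8) + a*(8*s^2 + 21*s - 25) + 16*s^2 + 114*s + 14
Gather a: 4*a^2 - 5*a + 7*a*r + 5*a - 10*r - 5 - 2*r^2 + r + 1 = 4*a^2 + 7*a*r - 2*r^2 - 9*r - 4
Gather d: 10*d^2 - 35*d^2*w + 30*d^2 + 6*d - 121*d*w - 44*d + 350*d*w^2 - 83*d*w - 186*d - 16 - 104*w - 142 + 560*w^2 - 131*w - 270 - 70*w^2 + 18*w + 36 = d^2*(40 - 35*w) + d*(350*w^2 - 204*w - 224) + 490*w^2 - 217*w - 392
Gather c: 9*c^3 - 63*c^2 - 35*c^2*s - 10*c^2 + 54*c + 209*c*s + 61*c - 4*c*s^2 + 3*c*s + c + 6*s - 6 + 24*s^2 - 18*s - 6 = 9*c^3 + c^2*(-35*s - 73) + c*(-4*s^2 + 212*s + 116) + 24*s^2 - 12*s - 12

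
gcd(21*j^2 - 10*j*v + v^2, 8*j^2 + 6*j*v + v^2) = 1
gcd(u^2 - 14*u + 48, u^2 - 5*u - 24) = u - 8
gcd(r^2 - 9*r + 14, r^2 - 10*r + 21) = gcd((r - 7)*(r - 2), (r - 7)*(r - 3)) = r - 7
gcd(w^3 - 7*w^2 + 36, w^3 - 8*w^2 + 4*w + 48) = w^2 - 4*w - 12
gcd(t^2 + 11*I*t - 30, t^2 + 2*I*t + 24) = t + 6*I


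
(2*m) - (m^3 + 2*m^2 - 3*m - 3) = -m^3 - 2*m^2 + 5*m + 3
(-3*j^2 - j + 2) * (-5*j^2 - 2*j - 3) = 15*j^4 + 11*j^3 + j^2 - j - 6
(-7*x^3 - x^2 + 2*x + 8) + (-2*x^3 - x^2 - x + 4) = -9*x^3 - 2*x^2 + x + 12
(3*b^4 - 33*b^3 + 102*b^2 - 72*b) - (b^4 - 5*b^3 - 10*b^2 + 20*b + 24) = 2*b^4 - 28*b^3 + 112*b^2 - 92*b - 24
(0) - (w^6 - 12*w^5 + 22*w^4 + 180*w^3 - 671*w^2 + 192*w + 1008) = -w^6 + 12*w^5 - 22*w^4 - 180*w^3 + 671*w^2 - 192*w - 1008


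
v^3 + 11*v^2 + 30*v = v*(v + 5)*(v + 6)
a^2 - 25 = (a - 5)*(a + 5)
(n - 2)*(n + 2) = n^2 - 4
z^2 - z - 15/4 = (z - 5/2)*(z + 3/2)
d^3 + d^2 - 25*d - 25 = (d - 5)*(d + 1)*(d + 5)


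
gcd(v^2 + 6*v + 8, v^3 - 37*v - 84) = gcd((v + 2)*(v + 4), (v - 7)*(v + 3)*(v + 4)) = v + 4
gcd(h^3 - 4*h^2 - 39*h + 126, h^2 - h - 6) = h - 3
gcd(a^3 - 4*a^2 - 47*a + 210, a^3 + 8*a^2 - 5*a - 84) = a + 7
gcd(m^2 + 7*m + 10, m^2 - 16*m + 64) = 1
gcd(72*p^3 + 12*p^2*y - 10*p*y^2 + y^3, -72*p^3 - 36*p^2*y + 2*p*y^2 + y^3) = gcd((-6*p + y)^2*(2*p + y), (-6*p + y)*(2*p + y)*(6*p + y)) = -12*p^2 - 4*p*y + y^2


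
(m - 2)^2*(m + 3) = m^3 - m^2 - 8*m + 12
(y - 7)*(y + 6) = y^2 - y - 42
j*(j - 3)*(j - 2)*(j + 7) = j^4 + 2*j^3 - 29*j^2 + 42*j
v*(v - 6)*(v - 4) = v^3 - 10*v^2 + 24*v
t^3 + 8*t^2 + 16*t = t*(t + 4)^2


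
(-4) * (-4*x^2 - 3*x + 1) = 16*x^2 + 12*x - 4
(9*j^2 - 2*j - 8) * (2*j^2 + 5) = 18*j^4 - 4*j^3 + 29*j^2 - 10*j - 40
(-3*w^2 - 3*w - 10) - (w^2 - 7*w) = -4*w^2 + 4*w - 10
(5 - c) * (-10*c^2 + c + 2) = 10*c^3 - 51*c^2 + 3*c + 10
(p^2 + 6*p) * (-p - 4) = -p^3 - 10*p^2 - 24*p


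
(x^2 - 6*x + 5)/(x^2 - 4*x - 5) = (x - 1)/(x + 1)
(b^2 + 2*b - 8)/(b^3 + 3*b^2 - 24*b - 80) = (b - 2)/(b^2 - b - 20)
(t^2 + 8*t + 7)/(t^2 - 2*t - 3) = (t + 7)/(t - 3)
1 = 1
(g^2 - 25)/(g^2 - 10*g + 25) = (g + 5)/(g - 5)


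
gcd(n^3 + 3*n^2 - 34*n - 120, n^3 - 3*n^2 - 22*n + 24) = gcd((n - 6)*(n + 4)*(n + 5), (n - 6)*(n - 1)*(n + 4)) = n^2 - 2*n - 24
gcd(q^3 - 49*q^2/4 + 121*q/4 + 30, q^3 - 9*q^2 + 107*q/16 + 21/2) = q^2 - 29*q/4 - 6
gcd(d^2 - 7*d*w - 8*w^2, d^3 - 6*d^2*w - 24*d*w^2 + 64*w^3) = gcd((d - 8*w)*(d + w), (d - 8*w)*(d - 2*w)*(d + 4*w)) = -d + 8*w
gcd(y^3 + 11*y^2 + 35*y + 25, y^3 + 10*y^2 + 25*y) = y^2 + 10*y + 25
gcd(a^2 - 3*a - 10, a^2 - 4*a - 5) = a - 5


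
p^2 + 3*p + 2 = (p + 1)*(p + 2)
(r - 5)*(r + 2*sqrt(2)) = r^2 - 5*r + 2*sqrt(2)*r - 10*sqrt(2)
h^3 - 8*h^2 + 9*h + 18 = (h - 6)*(h - 3)*(h + 1)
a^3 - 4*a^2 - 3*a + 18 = (a - 3)^2*(a + 2)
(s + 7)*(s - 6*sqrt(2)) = s^2 - 6*sqrt(2)*s + 7*s - 42*sqrt(2)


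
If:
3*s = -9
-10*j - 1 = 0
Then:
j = -1/10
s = -3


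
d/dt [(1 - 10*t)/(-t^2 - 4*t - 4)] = 2*(11 - 5*t)/(t^3 + 6*t^2 + 12*t + 8)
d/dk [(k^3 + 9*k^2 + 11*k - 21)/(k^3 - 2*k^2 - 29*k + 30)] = (-11*k^2 - 102*k - 279)/(k^4 - 2*k^3 - 59*k^2 + 60*k + 900)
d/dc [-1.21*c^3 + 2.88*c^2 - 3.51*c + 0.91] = -3.63*c^2 + 5.76*c - 3.51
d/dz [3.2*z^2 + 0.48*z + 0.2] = 6.4*z + 0.48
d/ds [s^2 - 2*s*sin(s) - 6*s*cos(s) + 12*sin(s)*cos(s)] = 6*s*sin(s) - 2*s*cos(s) + 2*s - 2*sin(s) - 6*cos(s) + 12*cos(2*s)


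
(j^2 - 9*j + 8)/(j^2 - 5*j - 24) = (j - 1)/(j + 3)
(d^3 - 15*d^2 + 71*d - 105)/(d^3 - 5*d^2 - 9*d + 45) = (d - 7)/(d + 3)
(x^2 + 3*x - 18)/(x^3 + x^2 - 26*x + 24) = (x - 3)/(x^2 - 5*x + 4)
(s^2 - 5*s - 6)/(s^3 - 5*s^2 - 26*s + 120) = (s + 1)/(s^2 + s - 20)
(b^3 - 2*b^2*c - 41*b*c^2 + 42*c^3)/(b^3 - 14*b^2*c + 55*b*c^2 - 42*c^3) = (b + 6*c)/(b - 6*c)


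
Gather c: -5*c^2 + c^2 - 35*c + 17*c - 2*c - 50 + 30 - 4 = -4*c^2 - 20*c - 24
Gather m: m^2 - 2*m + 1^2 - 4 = m^2 - 2*m - 3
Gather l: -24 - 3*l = -3*l - 24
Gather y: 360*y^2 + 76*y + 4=360*y^2 + 76*y + 4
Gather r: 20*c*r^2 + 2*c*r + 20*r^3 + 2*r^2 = 2*c*r + 20*r^3 + r^2*(20*c + 2)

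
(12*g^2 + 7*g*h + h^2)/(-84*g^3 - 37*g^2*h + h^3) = -1/(7*g - h)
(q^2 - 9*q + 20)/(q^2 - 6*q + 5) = (q - 4)/(q - 1)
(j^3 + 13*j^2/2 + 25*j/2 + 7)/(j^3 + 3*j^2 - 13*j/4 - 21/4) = 2*(j + 2)/(2*j - 3)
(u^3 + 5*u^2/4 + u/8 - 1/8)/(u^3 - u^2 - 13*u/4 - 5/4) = (4*u - 1)/(2*(2*u - 5))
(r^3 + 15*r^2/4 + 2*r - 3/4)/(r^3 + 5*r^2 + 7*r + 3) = (r - 1/4)/(r + 1)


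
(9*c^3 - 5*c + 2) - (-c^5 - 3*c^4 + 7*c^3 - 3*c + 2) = c^5 + 3*c^4 + 2*c^3 - 2*c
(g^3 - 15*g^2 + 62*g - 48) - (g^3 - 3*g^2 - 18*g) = -12*g^2 + 80*g - 48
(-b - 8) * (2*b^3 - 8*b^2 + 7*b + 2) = -2*b^4 - 8*b^3 + 57*b^2 - 58*b - 16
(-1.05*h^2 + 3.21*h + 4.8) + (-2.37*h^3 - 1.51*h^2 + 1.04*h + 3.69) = -2.37*h^3 - 2.56*h^2 + 4.25*h + 8.49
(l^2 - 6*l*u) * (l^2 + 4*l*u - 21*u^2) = l^4 - 2*l^3*u - 45*l^2*u^2 + 126*l*u^3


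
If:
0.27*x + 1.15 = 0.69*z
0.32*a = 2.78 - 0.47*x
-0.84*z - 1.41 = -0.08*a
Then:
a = 15.65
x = -4.74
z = -0.19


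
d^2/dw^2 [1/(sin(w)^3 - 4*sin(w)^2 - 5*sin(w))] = (-9*sin(w)^2 + 53*sin(w) - 95 - 29/sin(w) + 70/sin(w)^2 + 50/sin(w)^3)/((sin(w) - 5)^3*(sin(w) + 1)^2)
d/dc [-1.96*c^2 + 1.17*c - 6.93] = 1.17 - 3.92*c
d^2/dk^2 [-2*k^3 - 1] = -12*k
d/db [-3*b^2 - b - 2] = -6*b - 1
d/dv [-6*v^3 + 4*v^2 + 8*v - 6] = -18*v^2 + 8*v + 8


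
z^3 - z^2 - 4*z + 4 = (z - 2)*(z - 1)*(z + 2)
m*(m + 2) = m^2 + 2*m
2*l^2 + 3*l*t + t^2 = (l + t)*(2*l + t)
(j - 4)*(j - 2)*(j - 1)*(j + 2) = j^4 - 5*j^3 + 20*j - 16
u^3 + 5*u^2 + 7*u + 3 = (u + 1)^2*(u + 3)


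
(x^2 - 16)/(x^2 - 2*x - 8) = (x + 4)/(x + 2)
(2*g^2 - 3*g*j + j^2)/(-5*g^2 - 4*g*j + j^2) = (-2*g^2 + 3*g*j - j^2)/(5*g^2 + 4*g*j - j^2)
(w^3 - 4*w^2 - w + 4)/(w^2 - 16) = (w^2 - 1)/(w + 4)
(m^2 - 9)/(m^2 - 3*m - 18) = (m - 3)/(m - 6)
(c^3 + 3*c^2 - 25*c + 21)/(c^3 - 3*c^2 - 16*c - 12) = (-c^3 - 3*c^2 + 25*c - 21)/(-c^3 + 3*c^2 + 16*c + 12)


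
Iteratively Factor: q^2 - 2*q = (q)*(q - 2)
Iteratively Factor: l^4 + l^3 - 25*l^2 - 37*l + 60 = (l - 1)*(l^3 + 2*l^2 - 23*l - 60) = (l - 1)*(l + 3)*(l^2 - l - 20) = (l - 5)*(l - 1)*(l + 3)*(l + 4)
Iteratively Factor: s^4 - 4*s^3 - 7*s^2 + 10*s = (s + 2)*(s^3 - 6*s^2 + 5*s) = s*(s + 2)*(s^2 - 6*s + 5) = s*(s - 1)*(s + 2)*(s - 5)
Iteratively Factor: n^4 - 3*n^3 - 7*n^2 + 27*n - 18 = (n - 3)*(n^3 - 7*n + 6) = (n - 3)*(n - 1)*(n^2 + n - 6) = (n - 3)*(n - 1)*(n + 3)*(n - 2)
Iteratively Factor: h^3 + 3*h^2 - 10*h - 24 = (h - 3)*(h^2 + 6*h + 8) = (h - 3)*(h + 2)*(h + 4)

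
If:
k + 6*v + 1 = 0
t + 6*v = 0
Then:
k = -6*v - 1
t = -6*v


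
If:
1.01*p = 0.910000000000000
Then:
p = 0.90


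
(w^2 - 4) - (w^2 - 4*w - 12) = 4*w + 8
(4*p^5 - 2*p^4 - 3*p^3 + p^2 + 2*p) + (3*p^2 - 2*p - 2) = 4*p^5 - 2*p^4 - 3*p^3 + 4*p^2 - 2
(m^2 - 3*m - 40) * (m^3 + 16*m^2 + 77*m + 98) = m^5 + 13*m^4 - 11*m^3 - 773*m^2 - 3374*m - 3920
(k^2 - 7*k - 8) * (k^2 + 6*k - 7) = k^4 - k^3 - 57*k^2 + k + 56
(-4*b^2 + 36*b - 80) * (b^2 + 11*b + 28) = -4*b^4 - 8*b^3 + 204*b^2 + 128*b - 2240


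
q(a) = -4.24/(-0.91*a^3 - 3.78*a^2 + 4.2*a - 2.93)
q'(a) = -4.24*(2.73*a^2 + 7.56*a - 4.2)/(-0.91*a^3 - 3.78*a^2 + 4.2*a - 2.93)^2 = (-11.5752*a^2 - 32.0544*a + 17.808)/(0.91*a^3 + 3.78*a^2 - 4.2*a + 2.93)^2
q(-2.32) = 0.20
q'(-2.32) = 0.06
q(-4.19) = 0.21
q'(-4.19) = -0.13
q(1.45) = 0.56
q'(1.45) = -0.93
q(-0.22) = 1.05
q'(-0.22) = 1.50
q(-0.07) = 1.31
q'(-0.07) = 1.90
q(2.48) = 0.14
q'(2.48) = -0.15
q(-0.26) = 0.99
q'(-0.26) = 1.40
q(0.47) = 2.25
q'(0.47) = 0.05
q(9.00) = 0.00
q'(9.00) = -0.00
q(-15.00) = -0.00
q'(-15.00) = -0.00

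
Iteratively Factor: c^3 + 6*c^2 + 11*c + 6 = (c + 2)*(c^2 + 4*c + 3) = (c + 2)*(c + 3)*(c + 1)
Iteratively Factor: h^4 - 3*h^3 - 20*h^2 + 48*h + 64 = (h - 4)*(h^3 + h^2 - 16*h - 16) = (h - 4)*(h + 4)*(h^2 - 3*h - 4) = (h - 4)*(h + 1)*(h + 4)*(h - 4)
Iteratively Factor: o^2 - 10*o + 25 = (o - 5)*(o - 5)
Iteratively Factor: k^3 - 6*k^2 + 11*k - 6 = (k - 2)*(k^2 - 4*k + 3) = (k - 3)*(k - 2)*(k - 1)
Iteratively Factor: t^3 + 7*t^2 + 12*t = (t + 3)*(t^2 + 4*t) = (t + 3)*(t + 4)*(t)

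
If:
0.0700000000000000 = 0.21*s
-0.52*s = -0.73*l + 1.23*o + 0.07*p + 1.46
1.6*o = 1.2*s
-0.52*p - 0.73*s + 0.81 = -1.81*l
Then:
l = 4.15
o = 0.25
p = 15.53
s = 0.33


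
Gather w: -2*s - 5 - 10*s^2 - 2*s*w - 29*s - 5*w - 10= -10*s^2 - 31*s + w*(-2*s - 5) - 15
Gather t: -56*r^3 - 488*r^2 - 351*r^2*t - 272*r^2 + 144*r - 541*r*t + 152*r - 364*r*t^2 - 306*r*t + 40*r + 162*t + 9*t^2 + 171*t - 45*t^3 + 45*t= -56*r^3 - 760*r^2 + 336*r - 45*t^3 + t^2*(9 - 364*r) + t*(-351*r^2 - 847*r + 378)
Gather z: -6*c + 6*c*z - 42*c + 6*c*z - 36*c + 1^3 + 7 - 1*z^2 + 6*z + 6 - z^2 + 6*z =-84*c - 2*z^2 + z*(12*c + 12) + 14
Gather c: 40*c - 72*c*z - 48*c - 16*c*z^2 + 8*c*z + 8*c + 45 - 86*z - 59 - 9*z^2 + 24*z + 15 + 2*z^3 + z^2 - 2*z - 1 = c*(-16*z^2 - 64*z) + 2*z^3 - 8*z^2 - 64*z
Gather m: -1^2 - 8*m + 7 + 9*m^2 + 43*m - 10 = 9*m^2 + 35*m - 4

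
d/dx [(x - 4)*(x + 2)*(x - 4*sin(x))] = -(x - 4)*(x + 2)*(4*cos(x) - 1) + (x - 4)*(x - 4*sin(x)) + (x + 2)*(x - 4*sin(x))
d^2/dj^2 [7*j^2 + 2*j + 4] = 14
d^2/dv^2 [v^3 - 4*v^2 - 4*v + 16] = 6*v - 8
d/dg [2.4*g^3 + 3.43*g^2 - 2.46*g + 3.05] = 7.2*g^2 + 6.86*g - 2.46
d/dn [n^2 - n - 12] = 2*n - 1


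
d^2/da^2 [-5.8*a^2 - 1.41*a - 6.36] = -11.6000000000000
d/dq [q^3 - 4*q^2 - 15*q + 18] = 3*q^2 - 8*q - 15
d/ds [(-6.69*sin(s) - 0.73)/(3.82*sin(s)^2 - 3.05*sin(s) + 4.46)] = (25.5558*sin(s)^2 + 5.5772*sin(s) - 32.0639)*cos(s)/(14.5924*sin(s)^4 - 23.302*sin(s)^3 + 43.3769*sin(s)^2 - 27.206*sin(s) + 19.8916)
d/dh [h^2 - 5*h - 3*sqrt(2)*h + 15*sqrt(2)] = 2*h - 5 - 3*sqrt(2)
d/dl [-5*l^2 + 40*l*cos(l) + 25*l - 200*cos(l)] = -40*l*sin(l) - 10*l + 200*sin(l) + 40*cos(l) + 25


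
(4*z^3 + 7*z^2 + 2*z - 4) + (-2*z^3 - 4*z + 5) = 2*z^3 + 7*z^2 - 2*z + 1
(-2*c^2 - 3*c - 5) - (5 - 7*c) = -2*c^2 + 4*c - 10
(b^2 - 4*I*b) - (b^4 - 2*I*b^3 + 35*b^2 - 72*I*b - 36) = -b^4 + 2*I*b^3 - 34*b^2 + 68*I*b + 36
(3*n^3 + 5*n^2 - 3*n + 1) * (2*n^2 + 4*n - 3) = 6*n^5 + 22*n^4 + 5*n^3 - 25*n^2 + 13*n - 3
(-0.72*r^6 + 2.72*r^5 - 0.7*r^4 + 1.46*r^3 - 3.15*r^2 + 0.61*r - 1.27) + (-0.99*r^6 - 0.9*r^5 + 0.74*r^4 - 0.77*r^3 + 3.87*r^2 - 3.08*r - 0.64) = -1.71*r^6 + 1.82*r^5 + 0.04*r^4 + 0.69*r^3 + 0.72*r^2 - 2.47*r - 1.91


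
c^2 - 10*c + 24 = (c - 6)*(c - 4)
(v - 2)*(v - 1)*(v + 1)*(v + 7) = v^4 + 5*v^3 - 15*v^2 - 5*v + 14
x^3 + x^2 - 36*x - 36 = (x - 6)*(x + 1)*(x + 6)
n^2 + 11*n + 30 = (n + 5)*(n + 6)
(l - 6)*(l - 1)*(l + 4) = l^3 - 3*l^2 - 22*l + 24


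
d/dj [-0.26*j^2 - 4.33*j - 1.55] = -0.52*j - 4.33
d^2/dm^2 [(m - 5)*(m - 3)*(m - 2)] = 6*m - 20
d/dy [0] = 0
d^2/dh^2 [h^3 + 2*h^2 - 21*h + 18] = 6*h + 4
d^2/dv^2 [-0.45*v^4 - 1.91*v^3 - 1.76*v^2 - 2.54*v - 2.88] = -5.4*v^2 - 11.46*v - 3.52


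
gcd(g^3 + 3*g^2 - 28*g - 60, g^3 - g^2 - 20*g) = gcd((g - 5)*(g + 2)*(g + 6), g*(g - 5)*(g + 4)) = g - 5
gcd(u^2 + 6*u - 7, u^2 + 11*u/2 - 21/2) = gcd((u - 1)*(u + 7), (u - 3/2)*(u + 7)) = u + 7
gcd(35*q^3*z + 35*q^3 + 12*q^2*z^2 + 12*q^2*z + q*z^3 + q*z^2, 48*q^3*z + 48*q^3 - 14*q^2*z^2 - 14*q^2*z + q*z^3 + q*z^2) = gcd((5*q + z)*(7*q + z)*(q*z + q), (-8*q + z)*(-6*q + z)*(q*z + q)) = q*z + q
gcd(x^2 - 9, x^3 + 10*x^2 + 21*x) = x + 3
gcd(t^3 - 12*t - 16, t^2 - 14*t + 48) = 1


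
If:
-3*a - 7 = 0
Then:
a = -7/3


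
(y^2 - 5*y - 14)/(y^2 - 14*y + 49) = (y + 2)/(y - 7)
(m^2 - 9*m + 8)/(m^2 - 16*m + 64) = (m - 1)/(m - 8)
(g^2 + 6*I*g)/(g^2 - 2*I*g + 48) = g/(g - 8*I)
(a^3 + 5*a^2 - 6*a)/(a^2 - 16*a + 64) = a*(a^2 + 5*a - 6)/(a^2 - 16*a + 64)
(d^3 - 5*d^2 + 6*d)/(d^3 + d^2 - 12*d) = (d - 2)/(d + 4)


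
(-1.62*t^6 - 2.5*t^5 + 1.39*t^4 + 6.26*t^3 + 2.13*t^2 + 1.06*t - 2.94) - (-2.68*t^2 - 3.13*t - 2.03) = -1.62*t^6 - 2.5*t^5 + 1.39*t^4 + 6.26*t^3 + 4.81*t^2 + 4.19*t - 0.91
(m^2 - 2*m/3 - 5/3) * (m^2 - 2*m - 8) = m^4 - 8*m^3/3 - 25*m^2/3 + 26*m/3 + 40/3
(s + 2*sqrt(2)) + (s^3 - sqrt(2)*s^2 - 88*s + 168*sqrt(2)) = s^3 - sqrt(2)*s^2 - 87*s + 170*sqrt(2)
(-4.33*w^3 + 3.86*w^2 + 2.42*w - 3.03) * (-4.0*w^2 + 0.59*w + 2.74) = 17.32*w^5 - 17.9947*w^4 - 19.2668*w^3 + 24.1242*w^2 + 4.8431*w - 8.3022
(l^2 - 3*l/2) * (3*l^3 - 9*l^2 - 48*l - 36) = 3*l^5 - 27*l^4/2 - 69*l^3/2 + 36*l^2 + 54*l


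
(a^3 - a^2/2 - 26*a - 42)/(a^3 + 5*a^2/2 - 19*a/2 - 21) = (a - 6)/(a - 3)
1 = 1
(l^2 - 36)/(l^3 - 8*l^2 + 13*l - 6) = (l + 6)/(l^2 - 2*l + 1)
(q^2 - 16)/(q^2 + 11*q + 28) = (q - 4)/(q + 7)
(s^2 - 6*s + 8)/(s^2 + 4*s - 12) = (s - 4)/(s + 6)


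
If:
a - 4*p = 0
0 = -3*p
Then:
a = 0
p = 0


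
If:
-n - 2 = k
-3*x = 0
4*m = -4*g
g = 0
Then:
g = 0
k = -n - 2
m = 0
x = 0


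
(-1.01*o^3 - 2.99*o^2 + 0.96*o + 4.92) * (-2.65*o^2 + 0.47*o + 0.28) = 2.6765*o^5 + 7.4488*o^4 - 4.2321*o^3 - 13.424*o^2 + 2.5812*o + 1.3776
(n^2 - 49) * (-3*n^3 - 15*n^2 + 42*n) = -3*n^5 - 15*n^4 + 189*n^3 + 735*n^2 - 2058*n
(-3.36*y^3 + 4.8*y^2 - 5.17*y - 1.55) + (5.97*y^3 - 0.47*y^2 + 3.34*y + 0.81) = 2.61*y^3 + 4.33*y^2 - 1.83*y - 0.74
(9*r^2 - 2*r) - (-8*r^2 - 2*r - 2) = 17*r^2 + 2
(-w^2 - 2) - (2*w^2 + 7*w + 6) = -3*w^2 - 7*w - 8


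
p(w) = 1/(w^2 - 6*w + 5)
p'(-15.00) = 0.00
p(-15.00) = 0.00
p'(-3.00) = 0.01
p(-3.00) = 0.03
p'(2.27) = 0.12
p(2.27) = -0.29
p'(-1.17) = 0.05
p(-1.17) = 0.07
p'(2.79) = 0.03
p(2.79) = -0.25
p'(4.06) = -0.26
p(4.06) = -0.35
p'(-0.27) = 0.15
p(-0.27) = 0.15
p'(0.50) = 0.99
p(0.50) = 0.44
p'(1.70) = 0.49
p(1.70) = -0.43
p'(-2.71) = 0.01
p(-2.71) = 0.03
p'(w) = (6 - 2*w)/(w^2 - 6*w + 5)^2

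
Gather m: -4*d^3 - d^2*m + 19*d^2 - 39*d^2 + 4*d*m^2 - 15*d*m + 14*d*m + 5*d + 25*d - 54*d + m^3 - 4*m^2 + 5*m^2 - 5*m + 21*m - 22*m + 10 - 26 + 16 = -4*d^3 - 20*d^2 - 24*d + m^3 + m^2*(4*d + 1) + m*(-d^2 - d - 6)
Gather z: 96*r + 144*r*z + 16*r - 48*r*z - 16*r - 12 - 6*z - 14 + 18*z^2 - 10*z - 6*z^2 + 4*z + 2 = 96*r + 12*z^2 + z*(96*r - 12) - 24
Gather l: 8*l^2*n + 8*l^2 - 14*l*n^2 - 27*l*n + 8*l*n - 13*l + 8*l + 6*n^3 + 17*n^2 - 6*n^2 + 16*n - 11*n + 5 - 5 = l^2*(8*n + 8) + l*(-14*n^2 - 19*n - 5) + 6*n^3 + 11*n^2 + 5*n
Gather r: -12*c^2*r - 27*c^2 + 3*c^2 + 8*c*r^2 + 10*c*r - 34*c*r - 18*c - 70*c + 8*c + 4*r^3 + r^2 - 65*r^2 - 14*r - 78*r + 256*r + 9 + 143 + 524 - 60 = -24*c^2 - 80*c + 4*r^3 + r^2*(8*c - 64) + r*(-12*c^2 - 24*c + 164) + 616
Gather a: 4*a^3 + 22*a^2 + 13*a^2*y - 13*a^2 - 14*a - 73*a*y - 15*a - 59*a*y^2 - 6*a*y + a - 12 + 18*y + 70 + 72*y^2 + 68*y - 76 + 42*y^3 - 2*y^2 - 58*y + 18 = 4*a^3 + a^2*(13*y + 9) + a*(-59*y^2 - 79*y - 28) + 42*y^3 + 70*y^2 + 28*y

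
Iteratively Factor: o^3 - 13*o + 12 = (o + 4)*(o^2 - 4*o + 3) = (o - 3)*(o + 4)*(o - 1)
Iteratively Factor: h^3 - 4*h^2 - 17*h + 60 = (h - 3)*(h^2 - h - 20) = (h - 5)*(h - 3)*(h + 4)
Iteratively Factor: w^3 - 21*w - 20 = (w - 5)*(w^2 + 5*w + 4) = (w - 5)*(w + 4)*(w + 1)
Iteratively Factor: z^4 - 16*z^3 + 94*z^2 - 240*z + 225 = (z - 3)*(z^3 - 13*z^2 + 55*z - 75) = (z - 3)^2*(z^2 - 10*z + 25) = (z - 5)*(z - 3)^2*(z - 5)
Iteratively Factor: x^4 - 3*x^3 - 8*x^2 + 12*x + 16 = (x + 1)*(x^3 - 4*x^2 - 4*x + 16) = (x - 4)*(x + 1)*(x^2 - 4) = (x - 4)*(x - 2)*(x + 1)*(x + 2)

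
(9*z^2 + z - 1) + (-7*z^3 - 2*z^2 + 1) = -7*z^3 + 7*z^2 + z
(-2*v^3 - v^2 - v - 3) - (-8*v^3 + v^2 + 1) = 6*v^3 - 2*v^2 - v - 4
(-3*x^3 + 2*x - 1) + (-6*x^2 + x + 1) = -3*x^3 - 6*x^2 + 3*x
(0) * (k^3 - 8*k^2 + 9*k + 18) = 0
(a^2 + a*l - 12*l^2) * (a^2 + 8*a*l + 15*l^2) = a^4 + 9*a^3*l + 11*a^2*l^2 - 81*a*l^3 - 180*l^4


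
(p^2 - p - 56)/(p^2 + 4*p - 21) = (p - 8)/(p - 3)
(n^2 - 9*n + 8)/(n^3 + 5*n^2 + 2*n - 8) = (n - 8)/(n^2 + 6*n + 8)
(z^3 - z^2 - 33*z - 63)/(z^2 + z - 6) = (z^2 - 4*z - 21)/(z - 2)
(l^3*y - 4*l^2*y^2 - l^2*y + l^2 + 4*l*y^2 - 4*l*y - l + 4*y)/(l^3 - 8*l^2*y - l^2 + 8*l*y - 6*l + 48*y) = (l^3*y - 4*l^2*y^2 - l^2*y + l^2 + 4*l*y^2 - 4*l*y - l + 4*y)/(l^3 - 8*l^2*y - l^2 + 8*l*y - 6*l + 48*y)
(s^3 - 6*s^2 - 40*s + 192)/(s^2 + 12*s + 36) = (s^2 - 12*s + 32)/(s + 6)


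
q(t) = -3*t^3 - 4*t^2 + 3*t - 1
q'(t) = -9*t^2 - 8*t + 3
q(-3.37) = 58.28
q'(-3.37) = -72.25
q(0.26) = -0.54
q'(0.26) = 0.31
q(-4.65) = 200.19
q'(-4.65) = -154.40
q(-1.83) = -1.50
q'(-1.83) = -12.50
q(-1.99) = 0.83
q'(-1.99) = -16.72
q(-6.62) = 674.19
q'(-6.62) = -338.46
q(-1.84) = -1.37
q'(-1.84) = -12.75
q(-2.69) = 20.38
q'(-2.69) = -40.60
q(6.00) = -775.00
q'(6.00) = -369.00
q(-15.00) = 9179.00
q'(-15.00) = -1902.00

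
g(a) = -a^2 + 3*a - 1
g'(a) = 3 - 2*a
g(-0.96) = -4.80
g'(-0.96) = 4.92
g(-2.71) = -16.47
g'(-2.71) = 8.42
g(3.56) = -2.99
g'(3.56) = -4.12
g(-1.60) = -8.36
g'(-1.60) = 6.20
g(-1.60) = -8.36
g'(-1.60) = 6.20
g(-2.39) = -13.88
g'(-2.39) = 7.78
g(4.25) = -6.31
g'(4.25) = -5.50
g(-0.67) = -3.46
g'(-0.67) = 4.34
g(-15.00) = -271.00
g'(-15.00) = 33.00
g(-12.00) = -181.00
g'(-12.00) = 27.00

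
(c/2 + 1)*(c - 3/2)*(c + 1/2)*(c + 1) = c^4/2 + c^3 - 7*c^2/8 - 17*c/8 - 3/4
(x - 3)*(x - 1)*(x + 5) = x^3 + x^2 - 17*x + 15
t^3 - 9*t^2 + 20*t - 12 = (t - 6)*(t - 2)*(t - 1)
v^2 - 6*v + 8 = (v - 4)*(v - 2)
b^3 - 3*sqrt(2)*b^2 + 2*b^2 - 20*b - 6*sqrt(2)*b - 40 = (b + 2)*(b - 5*sqrt(2))*(b + 2*sqrt(2))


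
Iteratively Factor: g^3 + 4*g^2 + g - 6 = (g - 1)*(g^2 + 5*g + 6) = (g - 1)*(g + 3)*(g + 2)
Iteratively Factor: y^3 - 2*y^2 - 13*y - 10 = (y + 2)*(y^2 - 4*y - 5) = (y - 5)*(y + 2)*(y + 1)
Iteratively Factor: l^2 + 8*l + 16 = (l + 4)*(l + 4)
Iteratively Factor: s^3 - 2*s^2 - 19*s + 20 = (s + 4)*(s^2 - 6*s + 5) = (s - 5)*(s + 4)*(s - 1)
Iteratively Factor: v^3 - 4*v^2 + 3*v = (v)*(v^2 - 4*v + 3) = v*(v - 3)*(v - 1)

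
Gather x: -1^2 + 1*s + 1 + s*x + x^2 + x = s + x^2 + x*(s + 1)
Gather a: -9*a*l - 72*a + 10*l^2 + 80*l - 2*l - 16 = a*(-9*l - 72) + 10*l^2 + 78*l - 16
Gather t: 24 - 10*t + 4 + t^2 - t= t^2 - 11*t + 28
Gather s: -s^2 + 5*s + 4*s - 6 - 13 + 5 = -s^2 + 9*s - 14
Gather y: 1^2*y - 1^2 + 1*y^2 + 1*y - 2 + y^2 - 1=2*y^2 + 2*y - 4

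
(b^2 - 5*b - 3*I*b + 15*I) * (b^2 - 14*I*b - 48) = b^4 - 5*b^3 - 17*I*b^3 - 90*b^2 + 85*I*b^2 + 450*b + 144*I*b - 720*I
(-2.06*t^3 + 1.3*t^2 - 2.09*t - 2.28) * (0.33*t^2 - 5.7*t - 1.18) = -0.6798*t^5 + 12.171*t^4 - 5.6689*t^3 + 9.6266*t^2 + 15.4622*t + 2.6904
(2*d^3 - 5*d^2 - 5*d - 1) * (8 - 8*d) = -16*d^4 + 56*d^3 - 32*d - 8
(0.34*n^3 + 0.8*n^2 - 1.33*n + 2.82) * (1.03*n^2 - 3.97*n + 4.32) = 0.3502*n^5 - 0.5258*n^4 - 3.0771*n^3 + 11.6407*n^2 - 16.941*n + 12.1824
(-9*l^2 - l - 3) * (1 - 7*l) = 63*l^3 - 2*l^2 + 20*l - 3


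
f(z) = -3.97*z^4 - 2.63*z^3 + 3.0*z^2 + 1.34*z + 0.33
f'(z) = -15.88*z^3 - 7.89*z^2 + 6.0*z + 1.34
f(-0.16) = 0.20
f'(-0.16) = 0.24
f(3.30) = -527.90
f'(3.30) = -635.46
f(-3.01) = -230.68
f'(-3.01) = 344.86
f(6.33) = -6911.95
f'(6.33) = -4304.57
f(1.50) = -19.88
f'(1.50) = -61.01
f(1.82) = -46.71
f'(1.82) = -109.61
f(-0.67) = 0.77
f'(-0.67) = -1.45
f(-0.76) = 0.87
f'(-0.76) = -0.81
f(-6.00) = -4476.75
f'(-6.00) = 3111.38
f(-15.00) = -191449.77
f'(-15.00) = 51731.09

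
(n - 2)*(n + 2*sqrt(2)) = n^2 - 2*n + 2*sqrt(2)*n - 4*sqrt(2)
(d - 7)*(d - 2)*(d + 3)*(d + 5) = d^4 - d^3 - 43*d^2 - 23*d + 210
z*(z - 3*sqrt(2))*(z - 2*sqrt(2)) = z^3 - 5*sqrt(2)*z^2 + 12*z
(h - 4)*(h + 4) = h^2 - 16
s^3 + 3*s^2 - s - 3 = (s - 1)*(s + 1)*(s + 3)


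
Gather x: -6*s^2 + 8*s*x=-6*s^2 + 8*s*x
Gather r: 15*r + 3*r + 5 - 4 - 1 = 18*r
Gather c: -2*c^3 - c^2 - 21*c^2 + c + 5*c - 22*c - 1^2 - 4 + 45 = -2*c^3 - 22*c^2 - 16*c + 40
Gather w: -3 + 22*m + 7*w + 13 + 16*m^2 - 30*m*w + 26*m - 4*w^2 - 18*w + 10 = 16*m^2 + 48*m - 4*w^2 + w*(-30*m - 11) + 20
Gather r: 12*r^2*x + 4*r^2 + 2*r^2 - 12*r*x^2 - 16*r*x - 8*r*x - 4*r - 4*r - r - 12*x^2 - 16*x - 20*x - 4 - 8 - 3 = r^2*(12*x + 6) + r*(-12*x^2 - 24*x - 9) - 12*x^2 - 36*x - 15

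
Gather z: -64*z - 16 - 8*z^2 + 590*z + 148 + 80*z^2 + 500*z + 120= 72*z^2 + 1026*z + 252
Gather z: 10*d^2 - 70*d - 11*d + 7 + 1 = 10*d^2 - 81*d + 8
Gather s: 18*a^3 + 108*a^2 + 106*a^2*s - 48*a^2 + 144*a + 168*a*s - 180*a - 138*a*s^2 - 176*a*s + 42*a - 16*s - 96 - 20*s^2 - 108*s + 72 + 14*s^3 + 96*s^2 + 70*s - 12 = 18*a^3 + 60*a^2 + 6*a + 14*s^3 + s^2*(76 - 138*a) + s*(106*a^2 - 8*a - 54) - 36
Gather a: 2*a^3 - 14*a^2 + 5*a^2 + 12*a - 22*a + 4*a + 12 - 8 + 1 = 2*a^3 - 9*a^2 - 6*a + 5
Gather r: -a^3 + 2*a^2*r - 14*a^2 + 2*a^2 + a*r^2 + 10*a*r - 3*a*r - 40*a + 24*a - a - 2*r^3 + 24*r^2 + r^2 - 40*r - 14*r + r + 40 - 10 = -a^3 - 12*a^2 - 17*a - 2*r^3 + r^2*(a + 25) + r*(2*a^2 + 7*a - 53) + 30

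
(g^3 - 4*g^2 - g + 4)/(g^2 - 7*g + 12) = (g^2 - 1)/(g - 3)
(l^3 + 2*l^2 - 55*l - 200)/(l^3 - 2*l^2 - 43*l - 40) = (l + 5)/(l + 1)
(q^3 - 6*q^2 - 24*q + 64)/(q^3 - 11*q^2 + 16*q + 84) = (q^3 - 6*q^2 - 24*q + 64)/(q^3 - 11*q^2 + 16*q + 84)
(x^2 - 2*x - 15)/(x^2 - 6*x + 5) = (x + 3)/(x - 1)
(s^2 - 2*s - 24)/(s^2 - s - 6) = (-s^2 + 2*s + 24)/(-s^2 + s + 6)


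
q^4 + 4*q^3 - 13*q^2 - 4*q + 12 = (q - 2)*(q - 1)*(q + 1)*(q + 6)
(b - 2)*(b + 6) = b^2 + 4*b - 12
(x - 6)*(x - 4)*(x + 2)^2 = x^4 - 6*x^3 - 12*x^2 + 56*x + 96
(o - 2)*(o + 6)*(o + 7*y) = o^3 + 7*o^2*y + 4*o^2 + 28*o*y - 12*o - 84*y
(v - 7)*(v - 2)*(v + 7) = v^3 - 2*v^2 - 49*v + 98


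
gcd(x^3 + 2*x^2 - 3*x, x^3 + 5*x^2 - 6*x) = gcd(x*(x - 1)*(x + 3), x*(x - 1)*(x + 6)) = x^2 - x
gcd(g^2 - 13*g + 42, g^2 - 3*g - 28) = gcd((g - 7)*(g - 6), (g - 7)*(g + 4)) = g - 7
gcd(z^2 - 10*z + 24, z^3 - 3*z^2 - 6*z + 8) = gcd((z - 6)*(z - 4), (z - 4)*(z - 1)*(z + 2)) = z - 4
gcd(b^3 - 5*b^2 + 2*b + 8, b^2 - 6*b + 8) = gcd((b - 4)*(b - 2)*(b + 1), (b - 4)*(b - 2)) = b^2 - 6*b + 8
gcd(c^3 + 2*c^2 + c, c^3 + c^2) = c^2 + c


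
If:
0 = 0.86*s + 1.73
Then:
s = -2.01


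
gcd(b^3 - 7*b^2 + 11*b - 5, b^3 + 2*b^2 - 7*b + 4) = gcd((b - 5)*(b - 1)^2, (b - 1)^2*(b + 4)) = b^2 - 2*b + 1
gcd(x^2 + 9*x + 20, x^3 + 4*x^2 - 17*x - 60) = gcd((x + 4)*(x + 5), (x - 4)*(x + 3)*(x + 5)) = x + 5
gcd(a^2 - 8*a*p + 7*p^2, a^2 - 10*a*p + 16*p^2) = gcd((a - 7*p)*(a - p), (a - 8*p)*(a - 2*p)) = 1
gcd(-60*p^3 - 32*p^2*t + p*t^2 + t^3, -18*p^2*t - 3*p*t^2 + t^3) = 6*p - t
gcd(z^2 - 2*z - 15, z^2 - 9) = z + 3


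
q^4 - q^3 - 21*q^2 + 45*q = q*(q - 3)^2*(q + 5)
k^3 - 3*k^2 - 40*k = k*(k - 8)*(k + 5)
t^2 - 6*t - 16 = (t - 8)*(t + 2)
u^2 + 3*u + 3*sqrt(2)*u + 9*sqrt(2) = (u + 3)*(u + 3*sqrt(2))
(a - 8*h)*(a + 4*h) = a^2 - 4*a*h - 32*h^2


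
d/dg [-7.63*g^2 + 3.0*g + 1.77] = 3.0 - 15.26*g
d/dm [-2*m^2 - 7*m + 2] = -4*m - 7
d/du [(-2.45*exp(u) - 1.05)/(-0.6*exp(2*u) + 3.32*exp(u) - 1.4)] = (-1.47*exp(2*u) - 1.26*exp(u) + 6.916)*exp(u)/(0.36*exp(4*u) - 3.984*exp(3*u) + 12.7024*exp(2*u) - 9.296*exp(u) + 1.96)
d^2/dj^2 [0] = 0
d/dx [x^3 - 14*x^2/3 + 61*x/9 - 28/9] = 3*x^2 - 28*x/3 + 61/9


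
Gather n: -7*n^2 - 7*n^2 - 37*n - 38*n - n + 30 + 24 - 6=-14*n^2 - 76*n + 48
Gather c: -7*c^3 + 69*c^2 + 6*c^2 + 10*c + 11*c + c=-7*c^3 + 75*c^2 + 22*c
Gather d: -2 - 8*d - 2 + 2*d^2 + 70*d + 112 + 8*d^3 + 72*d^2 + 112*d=8*d^3 + 74*d^2 + 174*d + 108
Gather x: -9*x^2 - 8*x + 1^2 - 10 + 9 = -9*x^2 - 8*x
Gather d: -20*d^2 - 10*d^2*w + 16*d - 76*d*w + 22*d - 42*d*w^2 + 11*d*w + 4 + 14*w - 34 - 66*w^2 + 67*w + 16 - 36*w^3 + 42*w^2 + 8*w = d^2*(-10*w - 20) + d*(-42*w^2 - 65*w + 38) - 36*w^3 - 24*w^2 + 89*w - 14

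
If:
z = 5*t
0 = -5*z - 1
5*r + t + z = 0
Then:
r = 6/125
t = -1/25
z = -1/5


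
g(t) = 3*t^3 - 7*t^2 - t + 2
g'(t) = 9*t^2 - 14*t - 1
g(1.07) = -3.41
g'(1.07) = -5.68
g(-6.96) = -1341.59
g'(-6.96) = 532.41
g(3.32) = 31.31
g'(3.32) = 51.72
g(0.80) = -1.74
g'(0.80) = -6.44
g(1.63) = -5.24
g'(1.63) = 0.09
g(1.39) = -4.86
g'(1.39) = -3.07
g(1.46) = -5.04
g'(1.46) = -2.26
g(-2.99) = -137.78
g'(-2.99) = 121.32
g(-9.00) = -2743.00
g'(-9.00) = 854.00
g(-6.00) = -892.00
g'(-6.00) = 407.00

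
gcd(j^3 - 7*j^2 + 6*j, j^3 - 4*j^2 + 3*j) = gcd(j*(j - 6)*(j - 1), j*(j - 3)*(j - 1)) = j^2 - j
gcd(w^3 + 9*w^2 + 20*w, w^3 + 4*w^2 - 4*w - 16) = w + 4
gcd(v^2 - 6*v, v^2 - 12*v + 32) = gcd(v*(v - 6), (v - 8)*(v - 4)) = 1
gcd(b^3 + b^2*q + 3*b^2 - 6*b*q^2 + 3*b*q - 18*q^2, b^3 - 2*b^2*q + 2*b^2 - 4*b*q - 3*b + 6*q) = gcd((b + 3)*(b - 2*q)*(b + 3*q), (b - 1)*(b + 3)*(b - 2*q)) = -b^2 + 2*b*q - 3*b + 6*q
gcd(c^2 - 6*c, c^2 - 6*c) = c^2 - 6*c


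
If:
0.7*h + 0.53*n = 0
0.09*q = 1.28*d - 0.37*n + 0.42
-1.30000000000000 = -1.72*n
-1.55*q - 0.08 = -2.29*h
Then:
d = -0.17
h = -0.57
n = 0.76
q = -0.90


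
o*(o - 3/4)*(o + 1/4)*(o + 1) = o^4 + o^3/2 - 11*o^2/16 - 3*o/16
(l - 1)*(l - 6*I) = l^2 - l - 6*I*l + 6*I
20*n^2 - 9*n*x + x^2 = (-5*n + x)*(-4*n + x)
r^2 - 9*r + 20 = (r - 5)*(r - 4)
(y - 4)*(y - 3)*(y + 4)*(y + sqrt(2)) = y^4 - 3*y^3 + sqrt(2)*y^3 - 16*y^2 - 3*sqrt(2)*y^2 - 16*sqrt(2)*y + 48*y + 48*sqrt(2)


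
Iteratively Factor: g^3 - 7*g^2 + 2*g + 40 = (g + 2)*(g^2 - 9*g + 20) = (g - 5)*(g + 2)*(g - 4)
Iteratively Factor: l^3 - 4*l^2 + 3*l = (l)*(l^2 - 4*l + 3) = l*(l - 1)*(l - 3)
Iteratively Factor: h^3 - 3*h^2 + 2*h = (h - 1)*(h^2 - 2*h) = h*(h - 1)*(h - 2)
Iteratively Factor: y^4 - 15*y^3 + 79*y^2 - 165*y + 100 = (y - 5)*(y^3 - 10*y^2 + 29*y - 20) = (y - 5)*(y - 4)*(y^2 - 6*y + 5) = (y - 5)^2*(y - 4)*(y - 1)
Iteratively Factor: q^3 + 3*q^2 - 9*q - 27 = (q - 3)*(q^2 + 6*q + 9) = (q - 3)*(q + 3)*(q + 3)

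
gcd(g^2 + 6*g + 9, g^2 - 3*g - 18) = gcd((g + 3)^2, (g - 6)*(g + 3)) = g + 3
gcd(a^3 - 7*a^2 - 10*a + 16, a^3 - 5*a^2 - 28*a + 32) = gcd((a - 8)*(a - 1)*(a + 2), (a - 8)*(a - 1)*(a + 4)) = a^2 - 9*a + 8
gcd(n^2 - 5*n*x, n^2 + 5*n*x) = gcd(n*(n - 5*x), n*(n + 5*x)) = n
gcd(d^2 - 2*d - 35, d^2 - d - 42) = d - 7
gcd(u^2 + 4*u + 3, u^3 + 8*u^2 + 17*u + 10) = u + 1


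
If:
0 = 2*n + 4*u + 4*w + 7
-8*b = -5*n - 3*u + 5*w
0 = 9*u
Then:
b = -15*w/8 - 35/16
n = -2*w - 7/2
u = 0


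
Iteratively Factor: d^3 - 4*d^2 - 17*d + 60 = (d - 5)*(d^2 + d - 12) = (d - 5)*(d + 4)*(d - 3)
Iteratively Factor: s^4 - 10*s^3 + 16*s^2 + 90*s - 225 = (s - 5)*(s^3 - 5*s^2 - 9*s + 45) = (s - 5)*(s + 3)*(s^2 - 8*s + 15) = (s - 5)^2*(s + 3)*(s - 3)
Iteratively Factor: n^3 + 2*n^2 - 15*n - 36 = (n + 3)*(n^2 - n - 12) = (n - 4)*(n + 3)*(n + 3)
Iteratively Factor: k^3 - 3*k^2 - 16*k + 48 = (k - 4)*(k^2 + k - 12) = (k - 4)*(k + 4)*(k - 3)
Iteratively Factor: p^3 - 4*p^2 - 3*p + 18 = (p - 3)*(p^2 - p - 6) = (p - 3)*(p + 2)*(p - 3)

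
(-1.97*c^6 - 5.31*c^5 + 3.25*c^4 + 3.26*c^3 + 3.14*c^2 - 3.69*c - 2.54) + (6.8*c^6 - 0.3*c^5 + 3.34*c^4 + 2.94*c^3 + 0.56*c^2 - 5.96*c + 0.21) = 4.83*c^6 - 5.61*c^5 + 6.59*c^4 + 6.2*c^3 + 3.7*c^2 - 9.65*c - 2.33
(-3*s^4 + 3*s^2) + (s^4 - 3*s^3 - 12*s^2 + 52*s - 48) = -2*s^4 - 3*s^3 - 9*s^2 + 52*s - 48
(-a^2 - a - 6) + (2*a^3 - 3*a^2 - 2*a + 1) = 2*a^3 - 4*a^2 - 3*a - 5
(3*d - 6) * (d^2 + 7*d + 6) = 3*d^3 + 15*d^2 - 24*d - 36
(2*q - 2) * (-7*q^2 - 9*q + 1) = -14*q^3 - 4*q^2 + 20*q - 2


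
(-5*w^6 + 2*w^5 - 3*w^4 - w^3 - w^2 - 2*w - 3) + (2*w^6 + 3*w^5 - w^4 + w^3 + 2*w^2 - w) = -3*w^6 + 5*w^5 - 4*w^4 + w^2 - 3*w - 3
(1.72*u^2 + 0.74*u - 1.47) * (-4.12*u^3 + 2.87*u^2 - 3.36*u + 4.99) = -7.0864*u^5 + 1.8876*u^4 + 2.401*u^3 + 1.8775*u^2 + 8.6318*u - 7.3353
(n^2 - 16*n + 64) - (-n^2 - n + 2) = 2*n^2 - 15*n + 62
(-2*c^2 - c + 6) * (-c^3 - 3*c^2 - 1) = 2*c^5 + 7*c^4 - 3*c^3 - 16*c^2 + c - 6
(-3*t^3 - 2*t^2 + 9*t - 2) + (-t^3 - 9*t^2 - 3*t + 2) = -4*t^3 - 11*t^2 + 6*t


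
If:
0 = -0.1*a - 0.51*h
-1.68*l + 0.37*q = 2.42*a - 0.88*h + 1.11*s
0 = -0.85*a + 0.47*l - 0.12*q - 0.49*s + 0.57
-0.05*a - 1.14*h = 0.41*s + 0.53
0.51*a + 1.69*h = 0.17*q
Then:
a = 0.83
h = -0.16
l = -0.47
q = 0.87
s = -0.94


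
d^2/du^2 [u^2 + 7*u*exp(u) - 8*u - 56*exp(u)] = 7*u*exp(u) - 42*exp(u) + 2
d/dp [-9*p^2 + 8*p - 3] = 8 - 18*p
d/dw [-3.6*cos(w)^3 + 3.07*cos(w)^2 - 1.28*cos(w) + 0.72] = (10.8*cos(w)^2 - 6.14*cos(w) + 1.28)*sin(w)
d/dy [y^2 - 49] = 2*y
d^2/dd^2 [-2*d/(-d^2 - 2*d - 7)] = 4*(4*d*(d + 1)^2 - (3*d + 2)*(d^2 + 2*d + 7))/(d^2 + 2*d + 7)^3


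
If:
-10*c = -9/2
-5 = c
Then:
No Solution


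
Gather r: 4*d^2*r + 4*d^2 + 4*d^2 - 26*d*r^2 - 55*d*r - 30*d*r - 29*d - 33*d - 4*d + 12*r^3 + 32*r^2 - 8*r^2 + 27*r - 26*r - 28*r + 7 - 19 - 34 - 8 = 8*d^2 - 66*d + 12*r^3 + r^2*(24 - 26*d) + r*(4*d^2 - 85*d - 27) - 54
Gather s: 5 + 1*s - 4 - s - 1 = 0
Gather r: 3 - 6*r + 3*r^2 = 3*r^2 - 6*r + 3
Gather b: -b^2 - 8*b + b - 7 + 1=-b^2 - 7*b - 6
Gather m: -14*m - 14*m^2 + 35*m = -14*m^2 + 21*m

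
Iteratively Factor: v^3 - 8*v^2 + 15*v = (v - 5)*(v^2 - 3*v) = (v - 5)*(v - 3)*(v)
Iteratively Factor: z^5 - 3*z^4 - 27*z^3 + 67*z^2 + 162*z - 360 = (z - 3)*(z^4 - 27*z^2 - 14*z + 120) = (z - 3)*(z - 2)*(z^3 + 2*z^2 - 23*z - 60) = (z - 3)*(z - 2)*(z + 4)*(z^2 - 2*z - 15) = (z - 5)*(z - 3)*(z - 2)*(z + 4)*(z + 3)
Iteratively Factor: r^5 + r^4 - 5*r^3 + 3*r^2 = (r)*(r^4 + r^3 - 5*r^2 + 3*r) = r*(r + 3)*(r^3 - 2*r^2 + r) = r^2*(r + 3)*(r^2 - 2*r + 1) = r^2*(r - 1)*(r + 3)*(r - 1)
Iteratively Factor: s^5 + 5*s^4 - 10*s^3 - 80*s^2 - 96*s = (s + 4)*(s^4 + s^3 - 14*s^2 - 24*s) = (s + 2)*(s + 4)*(s^3 - s^2 - 12*s) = (s + 2)*(s + 3)*(s + 4)*(s^2 - 4*s) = (s - 4)*(s + 2)*(s + 3)*(s + 4)*(s)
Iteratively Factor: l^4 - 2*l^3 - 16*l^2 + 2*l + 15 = (l - 5)*(l^3 + 3*l^2 - l - 3) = (l - 5)*(l + 3)*(l^2 - 1) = (l - 5)*(l + 1)*(l + 3)*(l - 1)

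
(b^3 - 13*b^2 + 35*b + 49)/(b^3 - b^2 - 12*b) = (-b^3 + 13*b^2 - 35*b - 49)/(b*(-b^2 + b + 12))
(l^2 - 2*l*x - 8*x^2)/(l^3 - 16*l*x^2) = (l + 2*x)/(l*(l + 4*x))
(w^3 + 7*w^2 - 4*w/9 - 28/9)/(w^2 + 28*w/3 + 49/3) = (9*w^2 - 4)/(3*(3*w + 7))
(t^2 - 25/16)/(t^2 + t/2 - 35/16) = (4*t + 5)/(4*t + 7)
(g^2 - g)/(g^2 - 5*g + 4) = g/(g - 4)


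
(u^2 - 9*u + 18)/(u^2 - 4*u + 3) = (u - 6)/(u - 1)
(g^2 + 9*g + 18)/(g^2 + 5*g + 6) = (g + 6)/(g + 2)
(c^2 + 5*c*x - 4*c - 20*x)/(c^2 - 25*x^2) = (4 - c)/(-c + 5*x)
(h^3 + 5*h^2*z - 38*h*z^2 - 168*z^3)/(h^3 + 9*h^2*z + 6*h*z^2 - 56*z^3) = (-h + 6*z)/(-h + 2*z)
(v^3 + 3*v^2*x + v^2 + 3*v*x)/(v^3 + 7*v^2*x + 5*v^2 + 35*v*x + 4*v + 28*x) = v*(v + 3*x)/(v^2 + 7*v*x + 4*v + 28*x)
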